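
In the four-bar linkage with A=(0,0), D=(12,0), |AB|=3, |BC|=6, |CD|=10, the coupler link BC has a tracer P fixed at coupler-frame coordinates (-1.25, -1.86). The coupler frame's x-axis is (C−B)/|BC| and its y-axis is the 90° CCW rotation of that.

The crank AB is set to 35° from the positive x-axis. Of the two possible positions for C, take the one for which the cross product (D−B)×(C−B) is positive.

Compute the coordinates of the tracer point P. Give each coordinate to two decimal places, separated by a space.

A=(0,0), D=(12.00,0)
B = A + 3.00·(cos35°, sin35°) = (2.4575, 1.7207)
|BD| = 9.6964
circle(B,6.00) ∩ circle(D,10.00): a=1.5480, h=5.7969
  candidates: C₊=(5.0096,7.1509) cross=56.209; C₋=(2.9522,-4.2588) cross=-56.209
  mode + wants cross > 0 → take C=(5.0096,7.1509) (cross=56.209)
ex = (C−B)/|BC| = (0.4254,0.9050); ey = (-0.9050,0.4254)
P = B + -1.25·ex + -1.86·ey = (3.6091,-0.2017)

3.61 -0.20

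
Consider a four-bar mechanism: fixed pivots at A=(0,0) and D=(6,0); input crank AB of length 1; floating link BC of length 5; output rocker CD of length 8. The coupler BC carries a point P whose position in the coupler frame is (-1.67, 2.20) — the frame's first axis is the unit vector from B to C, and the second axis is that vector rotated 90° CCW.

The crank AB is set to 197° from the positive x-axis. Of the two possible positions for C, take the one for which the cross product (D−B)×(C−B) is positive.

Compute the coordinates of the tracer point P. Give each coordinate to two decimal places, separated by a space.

-3.30 -1.75

A=(0,0), D=(6.00,0)
B = A + 1.00·(cos197°, sin197°) = (-0.9563, -0.2924)
|BD| = 6.9624
circle(B,5.00) ∩ circle(D,8.00): a=0.6805, h=4.9535
  candidates: C₊=(-0.4844,4.6853) cross=34.488; C₋=(-0.0684,-5.2129) cross=-34.488
  mode + wants cross > 0 → take C=(-0.4844,4.6853) (cross=34.488)
ex = (C−B)/|BC| = (0.0944,0.9955); ey = (-0.9955,0.0944)
P = B + -1.67·ex + 2.20·ey = (-3.3041,-1.7473)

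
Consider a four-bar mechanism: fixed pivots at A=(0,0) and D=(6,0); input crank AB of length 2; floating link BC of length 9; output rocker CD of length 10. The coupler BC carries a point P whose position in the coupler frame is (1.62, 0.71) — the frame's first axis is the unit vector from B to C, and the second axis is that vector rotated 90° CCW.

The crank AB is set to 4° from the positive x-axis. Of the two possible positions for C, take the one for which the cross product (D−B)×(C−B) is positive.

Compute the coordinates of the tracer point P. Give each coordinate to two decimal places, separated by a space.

A=(0,0), D=(6.00,0)
B = A + 2.00·(cos4°, sin4°) = (1.9951, 0.1395)
|BD| = 4.0073
circle(B,9.00) ∩ circle(D,10.00): a=-0.3670, h=8.9925
  candidates: C₊=(1.9414,9.1394) cross=36.036; C₋=(1.3153,-8.8348) cross=-36.036
  mode + wants cross > 0 → take C=(1.9414,9.1394) (cross=36.036)
ex = (C−B)/|BC| = (-0.0060,1.0000); ey = (-1.0000,-0.0060)
P = B + 1.62·ex + 0.71·ey = (1.2755,1.7552)

1.28 1.76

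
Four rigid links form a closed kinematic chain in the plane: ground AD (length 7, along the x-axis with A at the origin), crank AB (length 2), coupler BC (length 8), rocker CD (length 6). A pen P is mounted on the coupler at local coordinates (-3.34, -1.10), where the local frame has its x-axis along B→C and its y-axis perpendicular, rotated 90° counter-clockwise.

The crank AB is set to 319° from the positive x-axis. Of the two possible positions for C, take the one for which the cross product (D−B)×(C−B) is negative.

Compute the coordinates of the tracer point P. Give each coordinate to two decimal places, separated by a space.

-1.86 -0.29

A=(0,0), D=(7.00,0)
B = A + 2.00·(cos319°, sin319°) = (1.5094, -1.3121)
|BD| = 5.6452
circle(B,8.00) ∩ circle(D,6.00): a=5.3026, h=5.9902
  candidates: C₊=(5.2745,5.7465) cross=33.816; C₋=(8.0591,-5.9058) cross=-33.816
  mode - wants cross < 0 → take C=(8.0591,-5.9058) (cross=-33.816)
ex = (C−B)/|BC| = (0.8187,-0.5742); ey = (0.5742,0.8187)
P = B + -3.34·ex + -1.10·ey = (-1.8567,-0.2948)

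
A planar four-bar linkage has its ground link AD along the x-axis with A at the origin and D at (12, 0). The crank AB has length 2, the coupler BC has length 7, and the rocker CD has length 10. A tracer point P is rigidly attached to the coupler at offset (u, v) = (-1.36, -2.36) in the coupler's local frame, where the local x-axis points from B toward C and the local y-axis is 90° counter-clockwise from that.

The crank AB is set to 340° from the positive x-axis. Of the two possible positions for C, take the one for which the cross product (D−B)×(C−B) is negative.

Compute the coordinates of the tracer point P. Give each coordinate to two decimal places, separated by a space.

-0.84 -0.46

A=(0,0), D=(12.00,0)
B = A + 2.00·(cos340°, sin340°) = (1.8794, -0.6840)
|BD| = 10.1437
circle(B,7.00) ∩ circle(D,10.00): a=2.5580, h=6.5159
  candidates: C₊=(3.9921,5.9895) cross=66.095; C₋=(4.8709,-7.0126) cross=-66.095
  mode - wants cross < 0 → take C=(4.8709,-7.0126) (cross=-66.095)
ex = (C−B)/|BC| = (0.4274,-0.9041); ey = (0.9041,0.4274)
P = B + -1.36·ex + -2.36·ey = (-0.8355,-0.4631)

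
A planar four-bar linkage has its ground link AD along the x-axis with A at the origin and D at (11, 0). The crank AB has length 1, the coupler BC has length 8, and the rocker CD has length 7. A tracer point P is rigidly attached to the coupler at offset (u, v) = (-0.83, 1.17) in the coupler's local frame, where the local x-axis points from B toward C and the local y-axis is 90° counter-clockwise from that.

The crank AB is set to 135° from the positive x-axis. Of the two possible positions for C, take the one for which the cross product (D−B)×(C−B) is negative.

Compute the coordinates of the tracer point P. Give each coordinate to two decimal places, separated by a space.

-0.61 2.14

A=(0,0), D=(11.00,0)
B = A + 1.00·(cos135°, sin135°) = (-0.7071, 0.7071)
|BD| = 11.7284
circle(B,8.00) ∩ circle(D,7.00): a=6.5037, h=4.6585
  candidates: C₊=(6.0656,4.9651) cross=54.637; C₋=(5.5039,-4.3351) cross=-54.637
  mode - wants cross < 0 → take C=(5.5039,-4.3351) (cross=-54.637)
ex = (C−B)/|BC| = (0.7764,-0.6303); ey = (0.6303,0.7764)
P = B + -0.83·ex + 1.17·ey = (-0.6141,2.1386)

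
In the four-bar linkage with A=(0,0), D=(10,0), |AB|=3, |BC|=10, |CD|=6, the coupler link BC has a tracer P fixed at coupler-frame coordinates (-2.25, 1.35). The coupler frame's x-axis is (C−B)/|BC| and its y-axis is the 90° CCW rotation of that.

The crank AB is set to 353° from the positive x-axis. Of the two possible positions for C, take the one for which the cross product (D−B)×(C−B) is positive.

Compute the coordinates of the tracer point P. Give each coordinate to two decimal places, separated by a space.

0.38 -0.74

A=(0,0), D=(10.00,0)
B = A + 3.00·(cos353°, sin353°) = (2.9776, -0.3656)
|BD| = 7.0319
circle(B,10.00) ∩ circle(D,6.00): a=8.0666, h=5.9101
  candidates: C₊=(10.7261,5.9559) cross=41.559; C₋=(11.3407,-5.8483) cross=-41.559
  mode + wants cross > 0 → take C=(10.7261,5.9559) (cross=41.559)
ex = (C−B)/|BC| = (0.7748,0.6322); ey = (-0.6322,0.7748)
P = B + -2.25·ex + 1.35·ey = (0.3808,-0.7419)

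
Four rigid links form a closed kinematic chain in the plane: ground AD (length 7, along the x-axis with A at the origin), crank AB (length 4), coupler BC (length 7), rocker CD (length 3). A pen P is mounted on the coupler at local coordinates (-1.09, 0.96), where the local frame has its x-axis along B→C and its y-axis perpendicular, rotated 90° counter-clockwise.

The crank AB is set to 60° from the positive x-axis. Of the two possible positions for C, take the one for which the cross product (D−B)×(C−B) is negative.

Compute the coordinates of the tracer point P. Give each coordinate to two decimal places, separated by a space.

A=(0,0), D=(7.00,0)
B = A + 4.00·(cos60°, sin60°) = (2.0000, 3.4641)
|BD| = 6.0828
circle(B,7.00) ∩ circle(D,3.00): a=6.3294, h=2.9898
  candidates: C₊=(8.9054,2.3172) cross=18.187; C₋=(5.5000,-2.5981) cross=-18.187
  mode - wants cross < 0 → take C=(5.5000,-2.5981) (cross=-18.187)
ex = (C−B)/|BC| = (0.5000,-0.8660); ey = (0.8660,0.5000)
P = B + -1.09·ex + 0.96·ey = (2.2864,4.8881)

2.29 4.89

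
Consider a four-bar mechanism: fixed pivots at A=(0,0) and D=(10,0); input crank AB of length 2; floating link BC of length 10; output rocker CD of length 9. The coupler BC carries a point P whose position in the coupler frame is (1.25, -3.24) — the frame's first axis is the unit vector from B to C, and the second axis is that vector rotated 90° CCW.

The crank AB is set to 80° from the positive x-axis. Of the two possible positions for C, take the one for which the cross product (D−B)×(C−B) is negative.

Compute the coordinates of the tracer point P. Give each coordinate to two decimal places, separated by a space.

A=(0,0), D=(10.00,0)
B = A + 2.00·(cos80°, sin80°) = (0.3473, 1.9696)
|BD| = 9.8516
circle(B,10.00) ∩ circle(D,9.00): a=5.8901, h=8.0812
  candidates: C₊=(7.7342,8.7101) cross=79.613; C₋=(4.5028,-7.1261) cross=-79.613
  mode - wants cross < 0 → take C=(4.5028,-7.1261) (cross=-79.613)
ex = (C−B)/|BC| = (0.4156,-0.9096); ey = (0.9096,0.4156)
P = B + 1.25·ex + -3.24·ey = (-2.0803,-0.5137)

-2.08 -0.51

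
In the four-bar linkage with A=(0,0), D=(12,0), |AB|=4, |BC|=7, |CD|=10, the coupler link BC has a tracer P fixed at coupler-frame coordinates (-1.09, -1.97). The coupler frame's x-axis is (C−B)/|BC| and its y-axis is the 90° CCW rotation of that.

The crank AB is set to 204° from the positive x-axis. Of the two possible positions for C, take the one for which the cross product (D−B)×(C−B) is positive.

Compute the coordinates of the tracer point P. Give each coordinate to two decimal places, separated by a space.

-3.51 -3.87

A=(0,0), D=(12.00,0)
B = A + 4.00·(cos204°, sin204°) = (-3.6542, -1.6269)
|BD| = 15.7385
circle(B,7.00) ∩ circle(D,10.00): a=6.2490, h=3.1543
  candidates: C₊=(2.2353,2.1565) cross=49.644; C₋=(2.8874,-4.1184) cross=-49.644
  mode + wants cross > 0 → take C=(2.2353,2.1565) (cross=49.644)
ex = (C−B)/|BC| = (0.8414,0.5405); ey = (-0.5405,0.8414)
P = B + -1.09·ex + -1.97·ey = (-3.5065,-3.8735)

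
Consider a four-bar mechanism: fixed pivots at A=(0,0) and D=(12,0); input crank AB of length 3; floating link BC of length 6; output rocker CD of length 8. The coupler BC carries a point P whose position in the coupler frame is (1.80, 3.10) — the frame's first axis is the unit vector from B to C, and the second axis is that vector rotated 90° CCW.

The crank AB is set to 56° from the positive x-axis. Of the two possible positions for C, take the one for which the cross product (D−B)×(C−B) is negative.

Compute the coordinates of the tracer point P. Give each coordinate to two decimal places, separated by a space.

A=(0,0), D=(12.00,0)
B = A + 3.00·(cos56°, sin56°) = (1.6776, 2.4871)
|BD| = 10.6178
circle(B,6.00) ∩ circle(D,8.00): a=3.9904, h=4.4807
  candidates: C₊=(6.6065,5.9085) cross=47.576; C₋=(4.5074,-2.8037) cross=-47.576
  mode - wants cross < 0 → take C=(4.5074,-2.8037) (cross=-47.576)
ex = (C−B)/|BC| = (0.4716,-0.8818); ey = (0.8818,0.4716)
P = B + 1.80·ex + 3.10·ey = (5.2601,2.3619)

5.26 2.36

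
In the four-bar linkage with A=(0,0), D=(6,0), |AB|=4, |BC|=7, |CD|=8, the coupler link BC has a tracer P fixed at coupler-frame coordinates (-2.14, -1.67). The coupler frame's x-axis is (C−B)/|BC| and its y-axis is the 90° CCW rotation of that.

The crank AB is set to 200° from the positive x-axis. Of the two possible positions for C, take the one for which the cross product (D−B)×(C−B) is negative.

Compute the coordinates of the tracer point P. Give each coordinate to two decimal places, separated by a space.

A=(0,0), D=(6.00,0)
B = A + 4.00·(cos200°, sin200°) = (-3.7588, -1.3681)
|BD| = 9.8542
circle(B,7.00) ∩ circle(D,8.00): a=4.1660, h=5.6253
  candidates: C₊=(-0.4141,4.7812) cross=55.433; C₋=(1.1479,-6.3606) cross=-55.433
  mode - wants cross < 0 → take C=(1.1479,-6.3606) (cross=-55.433)
ex = (C−B)/|BC| = (0.7009,-0.7132); ey = (0.7132,0.7009)
P = B + -2.14·ex + -1.67·ey = (-6.4499,-1.0124)

-6.45 -1.01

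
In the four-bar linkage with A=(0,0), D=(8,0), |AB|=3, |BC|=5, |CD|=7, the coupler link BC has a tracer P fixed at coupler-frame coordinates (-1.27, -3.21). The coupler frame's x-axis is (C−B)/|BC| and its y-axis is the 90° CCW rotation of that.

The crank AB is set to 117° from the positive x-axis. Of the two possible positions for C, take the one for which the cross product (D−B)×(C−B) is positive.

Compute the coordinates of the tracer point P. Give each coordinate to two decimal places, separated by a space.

-1.01 -0.76

A=(0,0), D=(8.00,0)
B = A + 3.00·(cos117°, sin117°) = (-1.3620, 2.6730)
|BD| = 9.7361
circle(B,5.00) ∩ circle(D,7.00): a=3.6355, h=3.4326
  candidates: C₊=(3.0763,4.9756) cross=33.420; C₋=(1.1914,-1.6258) cross=-33.420
  mode + wants cross > 0 → take C=(3.0763,4.9756) (cross=33.420)
ex = (C−B)/|BC| = (0.8876,0.4605); ey = (-0.4605,0.8876)
P = B + -1.27·ex + -3.21·ey = (-1.0110,-0.7612)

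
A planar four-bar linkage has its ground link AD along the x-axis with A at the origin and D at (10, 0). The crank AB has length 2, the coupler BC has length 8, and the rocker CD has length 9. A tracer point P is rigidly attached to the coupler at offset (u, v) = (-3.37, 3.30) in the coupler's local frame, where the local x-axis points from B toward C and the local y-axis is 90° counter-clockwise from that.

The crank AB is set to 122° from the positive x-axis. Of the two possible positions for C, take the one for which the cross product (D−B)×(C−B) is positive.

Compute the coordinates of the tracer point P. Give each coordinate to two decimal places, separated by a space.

-5.78 1.72

A=(0,0), D=(10.00,0)
B = A + 2.00·(cos122°, sin122°) = (-1.0598, 1.6961)
|BD| = 11.1891
circle(B,8.00) ∩ circle(D,9.00): a=4.8349, h=6.3737
  candidates: C₊=(4.6853,7.2632) cross=71.316; C₋=(2.7530,-5.3368) cross=-71.316
  mode + wants cross > 0 → take C=(4.6853,7.2632) (cross=71.316)
ex = (C−B)/|BC| = (0.7181,0.6959); ey = (-0.6959,0.7181)
P = B + -3.37·ex + 3.30·ey = (-5.7764,1.7208)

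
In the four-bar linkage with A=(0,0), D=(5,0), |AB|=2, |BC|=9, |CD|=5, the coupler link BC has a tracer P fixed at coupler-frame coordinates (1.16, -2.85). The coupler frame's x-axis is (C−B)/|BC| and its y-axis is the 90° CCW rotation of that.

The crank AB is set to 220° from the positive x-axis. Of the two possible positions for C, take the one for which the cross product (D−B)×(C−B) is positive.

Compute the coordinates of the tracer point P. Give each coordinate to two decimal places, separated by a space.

A=(0,0), D=(5.00,0)
B = A + 2.00·(cos220°, sin220°) = (-1.5321, -1.2856)
|BD| = 6.6574
circle(B,9.00) ∩ circle(D,5.00): a=7.5345, h=4.9225
  candidates: C₊=(4.9101,4.9992) cross=32.771; C₋=(6.8112,-4.6604) cross=-32.771
  mode + wants cross > 0 → take C=(4.9101,4.9992) (cross=32.771)
ex = (C−B)/|BC| = (0.7158,0.6983); ey = (-0.6983,0.7158)
P = B + 1.16·ex + -2.85·ey = (1.2884,-2.5156)

1.29 -2.52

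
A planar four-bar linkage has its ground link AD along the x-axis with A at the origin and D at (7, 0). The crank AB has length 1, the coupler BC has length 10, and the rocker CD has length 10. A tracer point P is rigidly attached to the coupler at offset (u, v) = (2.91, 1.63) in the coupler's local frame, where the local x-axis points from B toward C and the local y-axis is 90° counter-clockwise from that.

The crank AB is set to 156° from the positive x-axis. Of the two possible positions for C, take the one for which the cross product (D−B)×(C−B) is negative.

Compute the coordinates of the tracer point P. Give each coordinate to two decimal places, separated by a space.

1.63 -1.75

A=(0,0), D=(7.00,0)
B = A + 1.00·(cos156°, sin156°) = (-0.9135, 0.4067)
|BD| = 7.9240
circle(B,10.00) ∩ circle(D,10.00): a=3.9620, h=9.1816
  candidates: C₊=(3.5145,9.3729) cross=72.755; C₋=(2.5719,-8.9662) cross=-72.755
  mode - wants cross < 0 → take C=(2.5719,-8.9662) (cross=-72.755)
ex = (C−B)/|BC| = (0.3485,-0.9373); ey = (0.9373,0.3485)
P = B + 2.91·ex + 1.63·ey = (1.6285,-1.7526)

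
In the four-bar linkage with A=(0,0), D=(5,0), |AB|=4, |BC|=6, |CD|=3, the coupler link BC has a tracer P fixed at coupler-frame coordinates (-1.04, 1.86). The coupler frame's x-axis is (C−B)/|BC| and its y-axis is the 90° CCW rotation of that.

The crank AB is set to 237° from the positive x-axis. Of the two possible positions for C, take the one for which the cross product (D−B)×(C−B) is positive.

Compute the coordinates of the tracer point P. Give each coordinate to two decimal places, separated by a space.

A=(0,0), D=(5.00,0)
B = A + 4.00·(cos237°, sin237°) = (-2.1786, -3.3547)
|BD| = 7.9237
circle(B,6.00) ∩ circle(D,3.00): a=5.6656, h=1.9751
  candidates: C₊=(2.1181,0.8333) cross=15.650; C₋=(3.7904,-2.7453) cross=-15.650
  mode + wants cross > 0 → take C=(2.1181,0.8333) (cross=15.650)
ex = (C−B)/|BC| = (0.7161,0.6980); ey = (-0.6980,0.7161)
P = B + -1.04·ex + 1.86·ey = (-4.2216,-2.7486)

-4.22 -2.75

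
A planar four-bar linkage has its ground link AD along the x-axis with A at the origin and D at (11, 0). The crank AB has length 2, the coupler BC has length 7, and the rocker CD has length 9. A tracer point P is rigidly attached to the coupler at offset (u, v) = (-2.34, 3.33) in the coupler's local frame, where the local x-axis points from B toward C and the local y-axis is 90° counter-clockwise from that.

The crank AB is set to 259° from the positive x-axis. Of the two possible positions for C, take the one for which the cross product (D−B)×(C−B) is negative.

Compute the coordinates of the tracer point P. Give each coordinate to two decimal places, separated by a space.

0.06 2.08

A=(0,0), D=(11.00,0)
B = A + 2.00·(cos259°, sin259°) = (-0.3816, -1.9633)
|BD| = 11.5497
circle(B,7.00) ∩ circle(D,9.00): a=4.3895, h=5.4527
  candidates: C₊=(3.0172,4.1562) cross=62.977; C₋=(4.8709,-6.5905) cross=-62.977
  mode - wants cross < 0 → take C=(4.8709,-6.5905) (cross=-62.977)
ex = (C−B)/|BC| = (0.7504,-0.6610); ey = (0.6610,0.7504)
P = B + -2.34·ex + 3.33·ey = (0.0638,2.0823)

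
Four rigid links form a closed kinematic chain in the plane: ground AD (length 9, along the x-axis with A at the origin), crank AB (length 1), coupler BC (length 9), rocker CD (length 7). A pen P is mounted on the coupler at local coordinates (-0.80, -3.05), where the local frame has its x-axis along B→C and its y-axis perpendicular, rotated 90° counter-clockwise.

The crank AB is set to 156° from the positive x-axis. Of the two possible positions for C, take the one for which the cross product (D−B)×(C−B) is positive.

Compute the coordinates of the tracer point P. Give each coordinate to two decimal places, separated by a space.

A=(0,0), D=(9.00,0)
B = A + 1.00·(cos156°, sin156°) = (-0.9135, 0.4067)
|BD| = 9.9219
circle(B,9.00) ∩ circle(D,7.00): a=6.5735, h=6.1472
  candidates: C₊=(5.9065,6.2793) cross=60.992; C₋=(5.4025,-6.0048) cross=-60.992
  mode + wants cross > 0 → take C=(5.9065,6.2793) (cross=60.992)
ex = (C−B)/|BC| = (0.7578,0.6525); ey = (-0.6525,0.7578)
P = B + -0.80·ex + -3.05·ey = (0.4704,-2.4265)

0.47 -2.43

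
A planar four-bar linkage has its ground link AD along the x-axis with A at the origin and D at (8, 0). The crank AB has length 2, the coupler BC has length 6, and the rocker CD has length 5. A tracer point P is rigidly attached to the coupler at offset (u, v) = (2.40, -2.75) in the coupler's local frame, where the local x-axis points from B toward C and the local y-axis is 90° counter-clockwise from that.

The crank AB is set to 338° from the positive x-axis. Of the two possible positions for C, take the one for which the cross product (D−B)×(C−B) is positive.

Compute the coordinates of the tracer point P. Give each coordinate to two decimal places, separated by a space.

A=(0,0), D=(8.00,0)
B = A + 2.00·(cos338°, sin338°) = (1.8544, -0.7492)
|BD| = 6.1911
circle(B,6.00) ∩ circle(D,5.00): a=3.9839, h=4.4865
  candidates: C₊=(5.2661,4.1864) cross=27.776; C₋=(6.3519,-4.7206) cross=-27.776
  mode + wants cross > 0 → take C=(5.2661,4.1864) (cross=27.776)
ex = (C−B)/|BC| = (0.5686,0.8226); ey = (-0.8226,0.5686)
P = B + 2.40·ex + -2.75·ey = (5.4812,-0.3387)

5.48 -0.34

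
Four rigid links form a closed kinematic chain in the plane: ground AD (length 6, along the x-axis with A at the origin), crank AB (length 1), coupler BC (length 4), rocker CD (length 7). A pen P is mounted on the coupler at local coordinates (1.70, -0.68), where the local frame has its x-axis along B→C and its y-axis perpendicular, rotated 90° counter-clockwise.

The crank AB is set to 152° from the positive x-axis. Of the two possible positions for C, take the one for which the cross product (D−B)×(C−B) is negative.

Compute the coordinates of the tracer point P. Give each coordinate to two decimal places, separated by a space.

-1.21 -1.33

A=(0,0), D=(6.00,0)
B = A + 1.00·(cos152°, sin152°) = (-0.8829, 0.4695)
|BD| = 6.8989
circle(B,4.00) ∩ circle(D,7.00): a=1.0578, h=3.8576
  candidates: C₊=(0.4349,4.2461) cross=26.613; C₋=(-0.0901,-3.4512) cross=-26.613
  mode - wants cross < 0 → take C=(-0.0901,-3.4512) (cross=-26.613)
ex = (C−B)/|BC| = (0.1982,-0.9802); ey = (0.9802,0.1982)
P = B + 1.70·ex + -0.68·ey = (-1.2125,-1.3316)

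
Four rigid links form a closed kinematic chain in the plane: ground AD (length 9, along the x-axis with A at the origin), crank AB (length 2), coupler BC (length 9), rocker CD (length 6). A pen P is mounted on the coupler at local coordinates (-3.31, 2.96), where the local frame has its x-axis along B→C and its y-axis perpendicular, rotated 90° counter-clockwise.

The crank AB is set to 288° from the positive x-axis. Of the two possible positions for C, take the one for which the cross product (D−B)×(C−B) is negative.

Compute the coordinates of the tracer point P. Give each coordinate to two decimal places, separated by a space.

-0.99 2.24

A=(0,0), D=(9.00,0)
B = A + 2.00·(cos288°, sin288°) = (0.6180, -1.9021)
|BD| = 8.5951
circle(B,9.00) ∩ circle(D,6.00): a=6.9153, h=5.7601
  candidates: C₊=(6.0872,5.2455) cross=49.508; C₋=(8.6366,-5.9890) cross=-49.508
  mode - wants cross < 0 → take C=(8.6366,-5.9890) (cross=-49.508)
ex = (C−B)/|BC| = (0.8910,-0.4541); ey = (0.4541,0.8910)
P = B + -3.31·ex + 2.96·ey = (-0.9869,2.2382)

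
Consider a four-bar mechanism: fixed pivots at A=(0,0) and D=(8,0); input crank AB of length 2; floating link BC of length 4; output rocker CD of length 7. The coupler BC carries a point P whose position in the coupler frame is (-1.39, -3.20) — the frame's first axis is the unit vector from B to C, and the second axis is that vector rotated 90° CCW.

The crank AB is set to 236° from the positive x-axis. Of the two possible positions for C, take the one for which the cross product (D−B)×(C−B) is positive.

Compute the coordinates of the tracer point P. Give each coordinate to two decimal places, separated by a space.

0.69 -4.64

A=(0,0), D=(8.00,0)
B = A + 2.00·(cos236°, sin236°) = (-1.1184, -1.6581)
|BD| = 9.2679
circle(B,4.00) ∩ circle(D,7.00): a=2.8536, h=2.8030
  candidates: C₊=(1.1877,1.6102) cross=25.978; C₋=(2.1907,-3.9053) cross=-25.978
  mode + wants cross > 0 → take C=(1.1877,1.6102) (cross=25.978)
ex = (C−B)/|BC| = (0.5765,0.8171); ey = (-0.8171,0.5765)
P = B + -1.39·ex + -3.20·ey = (0.6949,-4.6387)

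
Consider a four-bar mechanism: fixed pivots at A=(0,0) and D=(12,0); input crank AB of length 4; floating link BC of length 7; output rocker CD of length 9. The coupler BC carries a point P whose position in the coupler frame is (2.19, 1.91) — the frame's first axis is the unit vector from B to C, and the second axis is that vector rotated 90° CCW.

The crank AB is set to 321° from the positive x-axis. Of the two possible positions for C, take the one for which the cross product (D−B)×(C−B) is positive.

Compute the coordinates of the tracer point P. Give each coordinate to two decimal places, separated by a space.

A=(0,0), D=(12.00,0)
B = A + 4.00·(cos321°, sin321°) = (3.1086, -2.5173)
|BD| = 9.2409
circle(B,7.00) ∩ circle(D,9.00): a=2.8890, h=6.3760
  candidates: C₊=(4.1515,4.4046) cross=58.920; C₋=(7.6252,-7.8652) cross=-58.920
  mode + wants cross > 0 → take C=(4.1515,4.4046) (cross=58.920)
ex = (C−B)/|BC| = (0.1490,0.9888); ey = (-0.9888,0.1490)
P = B + 2.19·ex + 1.91·ey = (1.5462,-0.0672)

1.55 -0.07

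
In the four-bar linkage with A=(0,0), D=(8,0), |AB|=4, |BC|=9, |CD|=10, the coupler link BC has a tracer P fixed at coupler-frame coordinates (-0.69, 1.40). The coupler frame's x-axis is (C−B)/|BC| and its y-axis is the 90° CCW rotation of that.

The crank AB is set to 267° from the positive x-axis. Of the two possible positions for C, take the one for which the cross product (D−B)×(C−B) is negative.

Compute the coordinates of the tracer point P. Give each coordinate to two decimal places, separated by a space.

0.19 -2.49

A=(0,0), D=(8.00,0)
B = A + 4.00·(cos267°, sin267°) = (-0.2093, -3.9945)
|BD| = 9.1296
circle(B,9.00) ∩ circle(D,10.00): a=3.5242, h=8.2813
  candidates: C₊=(-0.6637,4.9940) cross=75.605; C₋=(6.5830,-9.8991) cross=-75.605
  mode - wants cross < 0 → take C=(6.5830,-9.8991) (cross=-75.605)
ex = (C−B)/|BC| = (0.7547,-0.6561); ey = (0.6561,0.7547)
P = B + -0.69·ex + 1.40·ey = (0.1884,-2.4852)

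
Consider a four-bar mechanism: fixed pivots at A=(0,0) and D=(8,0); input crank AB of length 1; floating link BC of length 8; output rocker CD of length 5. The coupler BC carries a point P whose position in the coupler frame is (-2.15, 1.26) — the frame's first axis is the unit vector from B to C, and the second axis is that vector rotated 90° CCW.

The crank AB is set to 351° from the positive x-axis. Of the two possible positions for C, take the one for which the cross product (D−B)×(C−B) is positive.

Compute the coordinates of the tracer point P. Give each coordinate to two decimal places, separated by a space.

-1.47 -0.55

A=(0,0), D=(8.00,0)
B = A + 1.00·(cos351°, sin351°) = (0.9877, -0.1564)
|BD| = 7.0141
circle(B,8.00) ∩ circle(D,5.00): a=6.2872, h=4.9469
  candidates: C₊=(7.1630,4.9294) cross=34.698; C₋=(7.3836,-4.9619) cross=-34.698
  mode + wants cross > 0 → take C=(7.1630,4.9294) (cross=34.698)
ex = (C−B)/|BC| = (0.7719,0.6357); ey = (-0.6357,0.7719)
P = B + -2.15·ex + 1.26·ey = (-1.4729,-0.5507)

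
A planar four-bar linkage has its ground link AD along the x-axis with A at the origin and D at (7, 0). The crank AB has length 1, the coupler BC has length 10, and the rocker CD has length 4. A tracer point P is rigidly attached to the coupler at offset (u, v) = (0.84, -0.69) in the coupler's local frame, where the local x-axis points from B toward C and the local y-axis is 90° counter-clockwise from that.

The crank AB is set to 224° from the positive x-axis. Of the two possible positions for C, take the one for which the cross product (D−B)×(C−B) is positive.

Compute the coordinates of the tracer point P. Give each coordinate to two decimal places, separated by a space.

A=(0,0), D=(7.00,0)
B = A + 1.00·(cos224°, sin224°) = (-0.7193, -0.6947)
|BD| = 7.7505
circle(B,10.00) ∩ circle(D,4.00): a=9.2942, h=3.6901
  candidates: C₊=(8.2068,3.8136) cross=28.600; C₋=(8.8682,-3.5369) cross=-28.600
  mode + wants cross > 0 → take C=(8.2068,3.8136) (cross=28.600)
ex = (C−B)/|BC| = (0.8926,0.4508); ey = (-0.4508,0.8926)
P = B + 0.84·ex + -0.69·ey = (0.3415,-0.9319)

0.34 -0.93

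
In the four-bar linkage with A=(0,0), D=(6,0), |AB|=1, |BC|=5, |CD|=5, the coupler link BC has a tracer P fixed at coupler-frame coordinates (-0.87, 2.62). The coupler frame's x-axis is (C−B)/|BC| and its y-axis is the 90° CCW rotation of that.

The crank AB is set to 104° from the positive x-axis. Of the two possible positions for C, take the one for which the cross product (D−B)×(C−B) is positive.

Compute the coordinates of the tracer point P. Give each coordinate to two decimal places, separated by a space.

A=(0,0), D=(6.00,0)
B = A + 1.00·(cos104°, sin104°) = (-0.2419, 0.9703)
|BD| = 6.3169
circle(B,5.00) ∩ circle(D,5.00): a=3.1584, h=3.8761
  candidates: C₊=(3.4744,4.3153) cross=24.485; C₋=(2.2837,-3.3450) cross=-24.485
  mode + wants cross > 0 → take C=(3.4744,4.3153) (cross=24.485)
ex = (C−B)/|BC| = (0.7433,0.6690); ey = (-0.6690,0.7433)
P = B + -0.87·ex + 2.62·ey = (-2.6413,2.3356)

-2.64 2.34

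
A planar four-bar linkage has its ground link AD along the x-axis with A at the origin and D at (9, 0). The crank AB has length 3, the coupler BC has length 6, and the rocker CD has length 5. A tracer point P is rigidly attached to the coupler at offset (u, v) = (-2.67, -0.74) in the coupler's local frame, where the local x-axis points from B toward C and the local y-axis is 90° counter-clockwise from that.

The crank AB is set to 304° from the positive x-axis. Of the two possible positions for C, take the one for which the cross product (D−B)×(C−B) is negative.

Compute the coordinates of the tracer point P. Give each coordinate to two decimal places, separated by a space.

A=(0,0), D=(9.00,0)
B = A + 3.00·(cos304°, sin304°) = (1.6776, -2.4871)
|BD| = 7.7333
circle(B,6.00) ∩ circle(D,5.00): a=4.5779, h=3.8786
  candidates: C₊=(4.7648,2.6577) cross=29.994; C₋=(7.2596,-4.6873) cross=-29.994
  mode - wants cross < 0 → take C=(7.2596,-4.6873) (cross=-29.994)
ex = (C−B)/|BC| = (0.9303,-0.3667); ey = (0.3667,0.9303)
P = B + -2.67·ex + -0.74·ey = (-1.0778,-2.1965)

-1.08 -2.20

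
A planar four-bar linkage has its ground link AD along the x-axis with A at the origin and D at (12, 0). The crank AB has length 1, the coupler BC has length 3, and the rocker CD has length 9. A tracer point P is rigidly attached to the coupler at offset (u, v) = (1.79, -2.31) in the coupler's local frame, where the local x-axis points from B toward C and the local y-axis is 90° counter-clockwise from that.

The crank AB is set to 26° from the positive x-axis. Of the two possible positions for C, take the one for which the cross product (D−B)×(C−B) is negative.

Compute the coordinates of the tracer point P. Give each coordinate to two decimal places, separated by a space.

0.69 -2.48

A=(0,0), D=(12.00,0)
B = A + 1.00·(cos26°, sin26°) = (0.8988, 0.4384)
|BD| = 11.1099
circle(B,3.00) ∩ circle(D,9.00): a=2.3146, h=1.9086
  candidates: C₊=(3.2869,2.2542) cross=21.204; C₋=(3.1362,-1.5601) cross=-21.204
  mode - wants cross < 0 → take C=(3.1362,-1.5601) (cross=-21.204)
ex = (C−B)/|BC| = (0.7458,-0.6662); ey = (0.6662,0.7458)
P = B + 1.79·ex + -2.31·ey = (0.6950,-2.4769)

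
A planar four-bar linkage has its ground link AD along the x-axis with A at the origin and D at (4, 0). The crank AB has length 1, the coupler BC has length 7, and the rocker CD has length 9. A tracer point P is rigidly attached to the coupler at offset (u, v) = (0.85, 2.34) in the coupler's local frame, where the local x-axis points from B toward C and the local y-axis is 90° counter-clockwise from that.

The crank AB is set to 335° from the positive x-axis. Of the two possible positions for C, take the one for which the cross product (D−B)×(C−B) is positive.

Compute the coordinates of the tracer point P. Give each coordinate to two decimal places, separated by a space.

-1.46 -1.21

A=(0,0), D=(4.00,0)
B = A + 1.00·(cos335°, sin335°) = (0.9063, -0.4226)
|BD| = 3.1224
circle(B,7.00) ∩ circle(D,9.00): a=-3.5630, h=6.0254
  candidates: C₊=(-3.4394,5.0650) cross=18.814; C₋=(-1.8084,-6.8748) cross=-18.814
  mode + wants cross > 0 → take C=(-3.4394,5.0650) (cross=18.814)
ex = (C−B)/|BC| = (-0.6208,0.7840); ey = (-0.7840,-0.6208)
P = B + 0.85·ex + 2.34·ey = (-1.4558,-1.2090)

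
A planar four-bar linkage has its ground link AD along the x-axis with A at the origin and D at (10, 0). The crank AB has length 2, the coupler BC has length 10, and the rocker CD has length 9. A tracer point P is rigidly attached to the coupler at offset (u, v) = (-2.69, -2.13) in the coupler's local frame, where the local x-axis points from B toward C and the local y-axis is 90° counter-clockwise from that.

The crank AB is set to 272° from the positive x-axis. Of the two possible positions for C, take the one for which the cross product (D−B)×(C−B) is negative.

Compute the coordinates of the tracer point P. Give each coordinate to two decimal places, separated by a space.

-3.36 -1.80

A=(0,0), D=(10.00,0)
B = A + 2.00·(cos272°, sin272°) = (0.0698, -1.9988)
|BD| = 10.1294
circle(B,10.00) ∩ circle(D,9.00): a=6.0025, h=7.9981
  candidates: C₊=(4.3761,7.0265) cross=81.016; C₋=(7.5326,-8.6552) cross=-81.016
  mode - wants cross < 0 → take C=(7.5326,-8.6552) (cross=-81.016)
ex = (C−B)/|BC| = (0.7463,-0.6656); ey = (0.6656,0.7463)
P = B + -2.69·ex + -2.13·ey = (-3.3555,-1.7978)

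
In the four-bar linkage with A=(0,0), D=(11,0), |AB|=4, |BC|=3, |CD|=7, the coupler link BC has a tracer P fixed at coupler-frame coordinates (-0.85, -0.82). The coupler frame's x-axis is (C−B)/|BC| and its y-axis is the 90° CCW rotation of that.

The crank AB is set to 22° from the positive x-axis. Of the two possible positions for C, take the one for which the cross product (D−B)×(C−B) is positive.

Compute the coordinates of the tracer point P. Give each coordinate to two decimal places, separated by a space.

3.96 0.34

A=(0,0), D=(11.00,0)
B = A + 4.00·(cos22°, sin22°) = (3.7087, 1.4984)
|BD| = 7.4436
circle(B,3.00) ∩ circle(D,7.00): a=1.0350, h=2.8158
  candidates: C₊=(5.2893,4.0483) cross=20.960; C₋=(4.1557,-1.4681) cross=-20.960
  mode + wants cross > 0 → take C=(5.2893,4.0483) (cross=20.960)
ex = (C−B)/|BC| = (0.5269,0.8499); ey = (-0.8499,0.5269)
P = B + -0.85·ex + -0.82·ey = (3.9579,0.3439)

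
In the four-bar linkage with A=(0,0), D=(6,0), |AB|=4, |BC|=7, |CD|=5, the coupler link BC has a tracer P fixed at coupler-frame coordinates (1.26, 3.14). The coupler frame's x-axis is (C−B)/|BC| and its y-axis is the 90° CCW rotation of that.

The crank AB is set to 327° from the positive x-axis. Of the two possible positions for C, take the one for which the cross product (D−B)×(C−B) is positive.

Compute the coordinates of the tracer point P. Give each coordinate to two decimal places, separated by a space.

0.44 -0.46

A=(0,0), D=(6.00,0)
B = A + 4.00·(cos327°, sin327°) = (3.3547, -2.1786)
|BD| = 3.4269
circle(B,7.00) ∩ circle(D,5.00): a=5.2151, h=4.6693
  candidates: C₊=(4.4120,4.7411) cross=16.001; C₋=(10.3487,-2.4675) cross=-16.001
  mode + wants cross > 0 → take C=(4.4120,4.7411) (cross=16.001)
ex = (C−B)/|BC| = (0.1510,0.9885); ey = (-0.9885,0.1510)
P = B + 1.26·ex + 3.14·ey = (0.4410,-0.4587)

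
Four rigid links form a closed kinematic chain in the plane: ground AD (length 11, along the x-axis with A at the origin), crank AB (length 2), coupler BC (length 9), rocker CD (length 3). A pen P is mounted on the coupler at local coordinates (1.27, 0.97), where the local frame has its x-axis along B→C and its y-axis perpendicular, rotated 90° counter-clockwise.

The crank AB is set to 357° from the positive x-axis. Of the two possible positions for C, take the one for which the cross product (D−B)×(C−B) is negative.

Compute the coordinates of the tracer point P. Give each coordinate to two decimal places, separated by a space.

3.51 0.41

A=(0,0), D=(11.00,0)
B = A + 2.00·(cos357°, sin357°) = (1.9973, -0.1047)
|BD| = 9.0033
circle(B,9.00) ∩ circle(D,3.00): a=8.5002, h=2.9575
  candidates: C₊=(10.4625,2.9515) cross=26.627; C₋=(10.5313,-2.9632) cross=-26.627
  mode - wants cross < 0 → take C=(10.5313,-2.9632) (cross=-26.627)
ex = (C−B)/|BC| = (0.9482,-0.3176); ey = (0.3176,0.9482)
P = B + 1.27·ex + 0.97·ey = (3.5096,0.4117)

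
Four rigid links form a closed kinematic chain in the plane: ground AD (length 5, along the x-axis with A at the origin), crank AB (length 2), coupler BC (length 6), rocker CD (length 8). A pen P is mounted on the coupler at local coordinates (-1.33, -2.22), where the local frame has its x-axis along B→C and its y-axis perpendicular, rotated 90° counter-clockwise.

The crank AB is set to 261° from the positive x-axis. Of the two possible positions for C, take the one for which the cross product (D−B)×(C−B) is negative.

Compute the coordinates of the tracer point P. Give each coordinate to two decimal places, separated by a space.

-2.88 -1.66

A=(0,0), D=(5.00,0)
B = A + 2.00·(cos261°, sin261°) = (-0.3129, -1.9754)
|BD| = 5.6682
circle(B,6.00) ∩ circle(D,8.00): a=0.3642, h=5.9889
  candidates: C₊=(-2.0587,3.7650) cross=33.947; C₋=(2.1156,-7.4619) cross=-33.947
  mode - wants cross < 0 → take C=(2.1156,-7.4619) (cross=-33.947)
ex = (C−B)/|BC| = (0.4048,-0.9144); ey = (0.9144,0.4048)
P = B + -1.33·ex + -2.22·ey = (-2.8812,-1.6577)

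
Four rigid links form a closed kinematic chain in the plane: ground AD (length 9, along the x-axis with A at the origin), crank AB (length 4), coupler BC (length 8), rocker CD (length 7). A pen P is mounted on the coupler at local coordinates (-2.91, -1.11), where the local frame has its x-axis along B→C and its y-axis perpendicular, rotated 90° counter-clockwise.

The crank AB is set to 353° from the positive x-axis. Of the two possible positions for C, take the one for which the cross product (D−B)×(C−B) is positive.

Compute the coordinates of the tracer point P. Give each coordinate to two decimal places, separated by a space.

A=(0,0), D=(9.00,0)
B = A + 4.00·(cos353°, sin353°) = (3.9702, -0.4875)
|BD| = 5.0534
circle(B,8.00) ∩ circle(D,7.00): a=4.0108, h=6.9219
  candidates: C₊=(7.2946,6.7891) cross=34.979; C₋=(8.6301,-6.9902) cross=-34.979
  mode + wants cross > 0 → take C=(7.2946,6.7891) (cross=34.979)
ex = (C−B)/|BC| = (0.4156,0.9096); ey = (-0.9096,0.4156)
P = B + -2.91·ex + -1.11·ey = (3.7706,-3.5956)

3.77 -3.60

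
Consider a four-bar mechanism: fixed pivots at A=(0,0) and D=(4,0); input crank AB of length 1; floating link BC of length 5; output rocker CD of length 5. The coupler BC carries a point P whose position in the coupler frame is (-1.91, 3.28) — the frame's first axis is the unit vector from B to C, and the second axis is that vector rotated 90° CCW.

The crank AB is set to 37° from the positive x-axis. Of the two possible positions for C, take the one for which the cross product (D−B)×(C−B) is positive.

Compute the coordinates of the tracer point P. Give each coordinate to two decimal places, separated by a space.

-3.00 0.57

A=(0,0), D=(4.00,0)
B = A + 1.00·(cos37°, sin37°) = (0.7986, 0.6018)
|BD| = 3.2574
circle(B,5.00) ∩ circle(D,5.00): a=1.6287, h=4.7273
  candidates: C₊=(3.2727,4.9468) cross=15.399; C₋=(1.5259,-4.3450) cross=-15.399
  mode + wants cross > 0 → take C=(3.2727,4.9468) (cross=15.399)
ex = (C−B)/|BC| = (0.4948,0.8690); ey = (-0.8690,0.4948)
P = B + -1.91·ex + 3.28·ey = (-2.9968,0.5650)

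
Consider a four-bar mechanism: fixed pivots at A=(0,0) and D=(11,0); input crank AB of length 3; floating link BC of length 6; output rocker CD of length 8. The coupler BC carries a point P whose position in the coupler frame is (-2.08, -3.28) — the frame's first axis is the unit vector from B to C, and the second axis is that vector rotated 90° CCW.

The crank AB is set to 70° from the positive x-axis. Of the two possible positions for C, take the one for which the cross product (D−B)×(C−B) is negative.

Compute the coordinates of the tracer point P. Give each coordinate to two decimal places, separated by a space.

-2.82 3.39

A=(0,0), D=(11.00,0)
B = A + 3.00·(cos70°, sin70°) = (1.0261, 2.8191)
|BD| = 10.3647
circle(B,6.00) ∩ circle(D,8.00): a=3.8316, h=4.6172
  candidates: C₊=(5.9690,6.2201) cross=47.856; C₋=(3.4574,-2.6662) cross=-47.856
  mode - wants cross < 0 → take C=(3.4574,-2.6662) (cross=-47.856)
ex = (C−B)/|BC| = (0.4052,-0.9142); ey = (0.9142,0.4052)
P = B + -2.08·ex + -3.28·ey = (-2.8154,3.3915)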